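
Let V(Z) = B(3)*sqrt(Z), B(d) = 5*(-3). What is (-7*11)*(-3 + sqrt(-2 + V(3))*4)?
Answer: 231 - 308*I*sqrt(2 + 15*sqrt(3)) ≈ 231.0 - 1629.2*I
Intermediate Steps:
B(d) = -15
V(Z) = -15*sqrt(Z)
(-7*11)*(-3 + sqrt(-2 + V(3))*4) = (-7*11)*(-3 + sqrt(-2 - 15*sqrt(3))*4) = -77*(-3 + 4*sqrt(-2 - 15*sqrt(3))) = 231 - 308*sqrt(-2 - 15*sqrt(3))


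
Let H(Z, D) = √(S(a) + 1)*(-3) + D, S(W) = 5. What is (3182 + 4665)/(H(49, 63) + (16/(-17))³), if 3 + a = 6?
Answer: 11774762482553/91979780203 + 568222511829*√6/91979780203 ≈ 143.15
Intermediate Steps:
a = 3 (a = -3 + 6 = 3)
H(Z, D) = D - 3*√6 (H(Z, D) = √(5 + 1)*(-3) + D = √6*(-3) + D = -3*√6 + D = D - 3*√6)
(3182 + 4665)/(H(49, 63) + (16/(-17))³) = (3182 + 4665)/((63 - 3*√6) + (16/(-17))³) = 7847/((63 - 3*√6) + (16*(-1/17))³) = 7847/((63 - 3*√6) + (-16/17)³) = 7847/((63 - 3*√6) - 4096/4913) = 7847/(305423/4913 - 3*√6)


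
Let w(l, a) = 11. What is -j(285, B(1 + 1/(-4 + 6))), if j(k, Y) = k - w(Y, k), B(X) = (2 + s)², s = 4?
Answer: -274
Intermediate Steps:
B(X) = 36 (B(X) = (2 + 4)² = 6² = 36)
j(k, Y) = -11 + k (j(k, Y) = k - 1*11 = k - 11 = -11 + k)
-j(285, B(1 + 1/(-4 + 6))) = -(-11 + 285) = -1*274 = -274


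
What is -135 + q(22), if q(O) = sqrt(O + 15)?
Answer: -135 + sqrt(37) ≈ -128.92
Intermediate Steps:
q(O) = sqrt(15 + O)
-135 + q(22) = -135 + sqrt(15 + 22) = -135 + sqrt(37)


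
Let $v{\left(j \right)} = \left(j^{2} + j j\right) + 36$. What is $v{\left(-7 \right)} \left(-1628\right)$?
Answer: $-218152$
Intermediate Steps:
$v{\left(j \right)} = 36 + 2 j^{2}$ ($v{\left(j \right)} = \left(j^{2} + j^{2}\right) + 36 = 2 j^{2} + 36 = 36 + 2 j^{2}$)
$v{\left(-7 \right)} \left(-1628\right) = \left(36 + 2 \left(-7\right)^{2}\right) \left(-1628\right) = \left(36 + 2 \cdot 49\right) \left(-1628\right) = \left(36 + 98\right) \left(-1628\right) = 134 \left(-1628\right) = -218152$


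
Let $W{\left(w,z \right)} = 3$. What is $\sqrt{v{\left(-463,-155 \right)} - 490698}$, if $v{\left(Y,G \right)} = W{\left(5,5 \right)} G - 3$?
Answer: $3 i \sqrt{54574} \approx 700.83 i$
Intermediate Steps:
$v{\left(Y,G \right)} = -3 + 3 G$ ($v{\left(Y,G \right)} = 3 G - 3 = -3 + 3 G$)
$\sqrt{v{\left(-463,-155 \right)} - 490698} = \sqrt{\left(-3 + 3 \left(-155\right)\right) - 490698} = \sqrt{\left(-3 - 465\right) - 490698} = \sqrt{-468 - 490698} = \sqrt{-491166} = 3 i \sqrt{54574}$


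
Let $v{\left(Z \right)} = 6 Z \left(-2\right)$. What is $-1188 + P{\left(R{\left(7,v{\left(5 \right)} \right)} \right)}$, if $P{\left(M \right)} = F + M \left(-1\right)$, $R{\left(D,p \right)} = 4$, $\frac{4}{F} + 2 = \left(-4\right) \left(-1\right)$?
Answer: $-1190$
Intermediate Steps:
$F = 2$ ($F = \frac{4}{-2 - -4} = \frac{4}{-2 + 4} = \frac{4}{2} = 4 \cdot \frac{1}{2} = 2$)
$v{\left(Z \right)} = - 12 Z$
$P{\left(M \right)} = 2 - M$ ($P{\left(M \right)} = 2 + M \left(-1\right) = 2 - M$)
$-1188 + P{\left(R{\left(7,v{\left(5 \right)} \right)} \right)} = -1188 + \left(2 - 4\right) = -1188 - 2 = -1190$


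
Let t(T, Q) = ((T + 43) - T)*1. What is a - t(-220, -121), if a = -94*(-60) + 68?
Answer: 5665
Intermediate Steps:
t(T, Q) = 43 (t(T, Q) = ((43 + T) - T)*1 = 43*1 = 43)
a = 5708 (a = 5640 + 68 = 5708)
a - t(-220, -121) = 5708 - 1*43 = 5708 - 43 = 5665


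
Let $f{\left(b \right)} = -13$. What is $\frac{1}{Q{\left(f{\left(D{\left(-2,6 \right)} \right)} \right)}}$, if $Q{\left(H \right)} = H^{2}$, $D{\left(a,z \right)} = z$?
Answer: $\frac{1}{169} \approx 0.0059172$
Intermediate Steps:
$\frac{1}{Q{\left(f{\left(D{\left(-2,6 \right)} \right)} \right)}} = \frac{1}{\left(-13\right)^{2}} = \frac{1}{169}$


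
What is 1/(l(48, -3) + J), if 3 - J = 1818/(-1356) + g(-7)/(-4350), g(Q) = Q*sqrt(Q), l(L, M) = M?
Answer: 161971869375/217159165196 + 194408025*I*sqrt(7)/217159165196 ≈ 0.74587 + 0.0023686*I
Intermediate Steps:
g(Q) = Q**(3/2)
J = 981/226 - 7*I*sqrt(7)/4350 (J = 3 - (1818/(-1356) + (-7)**(3/2)/(-4350)) = 3 - (1818*(-1/1356) - 7*I*sqrt(7)*(-1/4350)) = 3 - (-303/226 + 7*I*sqrt(7)/4350) = 3 + (303/226 - 7*I*sqrt(7)/4350) = 981/226 - 7*I*sqrt(7)/4350 ≈ 4.3407 - 0.0042575*I)
1/(l(48, -3) + J) = 1/(-3 + (981/226 - 7*I*sqrt(7)/4350)) = 1/(303/226 - 7*I*sqrt(7)/4350)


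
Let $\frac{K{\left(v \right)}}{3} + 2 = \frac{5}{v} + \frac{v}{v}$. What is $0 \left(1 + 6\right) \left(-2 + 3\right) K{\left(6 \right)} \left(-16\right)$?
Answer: $0$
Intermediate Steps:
$K{\left(v \right)} = -3 + \frac{15}{v}$ ($K{\left(v \right)} = -6 + 3 \left(\frac{5}{v} + \frac{v}{v}\right) = -6 + 3 \left(\frac{5}{v} + 1\right) = -6 + 3 \left(1 + \frac{5}{v}\right) = -6 + \left(3 + \frac{15}{v}\right) = -3 + \frac{15}{v}$)
$0 \left(1 + 6\right) \left(-2 + 3\right) K{\left(6 \right)} \left(-16\right) = 0 \left(1 + 6\right) \left(-2 + 3\right) \left(-3 + \frac{15}{6}\right) \left(-16\right) = 0 \cdot 7 \cdot 1 \left(-3 + 15 \cdot \frac{1}{6}\right) \left(-16\right) = 0 \cdot 1 \left(-3 + \frac{5}{2}\right) \left(-16\right) = 0 \cdot 1 \left(- \frac{1}{2}\right) \left(-16\right) = 0 \left(- \frac{1}{2}\right) \left(-16\right) = 0 \left(-16\right) = 0$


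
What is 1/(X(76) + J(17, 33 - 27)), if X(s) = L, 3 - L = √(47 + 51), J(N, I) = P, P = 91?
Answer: 47/4369 + 7*√2/8738 ≈ 0.011891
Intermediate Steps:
J(N, I) = 91
L = 3 - 7*√2 (L = 3 - √(47 + 51) = 3 - √98 = 3 - 7*√2 ≈ -6.8995)
X(s) = 3 - 7*√2
1/(X(76) + J(17, 33 - 27)) = 1/((3 - 7*√2) + 91) = 1/(94 - 7*√2)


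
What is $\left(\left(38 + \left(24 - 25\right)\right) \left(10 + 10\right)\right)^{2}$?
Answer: $547600$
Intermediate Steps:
$\left(\left(38 + \left(24 - 25\right)\right) \left(10 + 10\right)\right)^{2} = \left(\left(38 - 1\right) 20\right)^{2} = \left(37 \cdot 20\right)^{2} = 740^{2} = 547600$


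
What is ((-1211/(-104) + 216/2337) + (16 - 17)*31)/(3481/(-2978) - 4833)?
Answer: 2323791471/583159446740 ≈ 0.0039848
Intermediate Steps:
((-1211/(-104) + 216/2337) + (16 - 17)*31)/(3481/(-2978) - 4833) = ((-1211*(-1/104) + 216*(1/2337)) - 1*31)/(3481*(-1/2978) - 4833) = ((1211/104 + 72/779) - 31)/(-3481/2978 - 4833) = (950857/81016 - 31)/(-14396155/2978) = -1560639/81016*(-2978/14396155) = 2323791471/583159446740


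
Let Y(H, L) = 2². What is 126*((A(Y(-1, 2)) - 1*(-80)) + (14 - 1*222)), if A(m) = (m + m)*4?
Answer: -12096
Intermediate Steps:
Y(H, L) = 4
A(m) = 8*m (A(m) = (2*m)*4 = 8*m)
126*((A(Y(-1, 2)) - 1*(-80)) + (14 - 1*222)) = 126*((8*4 - 1*(-80)) + (14 - 1*222)) = 126*((32 + 80) + (14 - 222)) = 126*(112 - 208) = 126*(-96) = -12096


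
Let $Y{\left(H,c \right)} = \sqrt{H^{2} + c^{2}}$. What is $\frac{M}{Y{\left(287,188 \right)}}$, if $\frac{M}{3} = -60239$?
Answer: $- \frac{180717 \sqrt{117713}}{117713} \approx -526.73$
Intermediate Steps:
$M = -180717$ ($M = 3 \left(-60239\right) = -180717$)
$\frac{M}{Y{\left(287,188 \right)}} = - \frac{180717}{\sqrt{287^{2} + 188^{2}}} = - \frac{180717}{\sqrt{82369 + 35344}} = - \frac{180717}{\sqrt{117713}} = - 180717 \frac{\sqrt{117713}}{117713} = - \frac{180717 \sqrt{117713}}{117713}$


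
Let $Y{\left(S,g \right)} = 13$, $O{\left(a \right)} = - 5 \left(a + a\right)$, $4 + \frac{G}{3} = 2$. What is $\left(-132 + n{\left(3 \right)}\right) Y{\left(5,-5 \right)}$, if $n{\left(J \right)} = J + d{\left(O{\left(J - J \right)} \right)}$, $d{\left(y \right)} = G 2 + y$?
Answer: $-1833$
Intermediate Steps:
$G = -6$ ($G = -12 + 3 \cdot 2 = -12 + 6 = -6$)
$O{\left(a \right)} = - 10 a$ ($O{\left(a \right)} = - 5 \cdot 2 a = - 10 a$)
$d{\left(y \right)} = -12 + y$ ($d{\left(y \right)} = \left(-6\right) 2 + y = -12 + y$)
$n{\left(J \right)} = -12 + J$ ($n{\left(J \right)} = J - \left(12 + 10 \left(J - J\right)\right) = J - 12 = -12 + J$)
$\left(-132 + n{\left(3 \right)}\right) Y{\left(5,-5 \right)} = \left(-132 + \left(-12 + 3\right)\right) 13 = \left(-132 - 9\right) 13 = \left(-141\right) 13 = -1833$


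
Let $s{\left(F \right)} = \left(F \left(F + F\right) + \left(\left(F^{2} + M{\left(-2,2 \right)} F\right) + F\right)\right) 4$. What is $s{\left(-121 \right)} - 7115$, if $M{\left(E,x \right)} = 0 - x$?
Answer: $169061$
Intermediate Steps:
$M{\left(E,x \right)} = - x$
$s{\left(F \right)} = - 4 F + 12 F^{2}$ ($s{\left(F \right)} = \left(F \left(F + F\right) + \left(\left(F^{2} + \left(-1\right) 2 F\right) + F\right)\right) 4 = \left(F 2 F + \left(\left(F^{2} - 2 F\right) + F\right)\right) 4 = \left(2 F^{2} + \left(F^{2} - F\right)\right) 4 = \left(- F + 3 F^{2}\right) 4 = - 4 F + 12 F^{2}$)
$s{\left(-121 \right)} - 7115 = 4 \left(-121\right) \left(-1 + 3 \left(-121\right)\right) - 7115 = 4 \left(-121\right) \left(-1 - 363\right) - 7115 = 4 \left(-121\right) \left(-364\right) - 7115 = 176176 - 7115 = 169061$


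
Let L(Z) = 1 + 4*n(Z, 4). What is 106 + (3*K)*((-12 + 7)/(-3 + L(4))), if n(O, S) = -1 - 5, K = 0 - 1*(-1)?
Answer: 2771/26 ≈ 106.58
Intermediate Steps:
K = 1 (K = 0 + 1 = 1)
n(O, S) = -6
L(Z) = -23 (L(Z) = 1 + 4*(-6) = 1 - 24 = -23)
106 + (3*K)*((-12 + 7)/(-3 + L(4))) = 106 + (3*1)*((-12 + 7)/(-3 - 23)) = 106 + 3*(-5/(-26)) = 106 + 3*(-5*(-1/26)) = 106 + 3*(5/26) = 106 + 15/26 = 2771/26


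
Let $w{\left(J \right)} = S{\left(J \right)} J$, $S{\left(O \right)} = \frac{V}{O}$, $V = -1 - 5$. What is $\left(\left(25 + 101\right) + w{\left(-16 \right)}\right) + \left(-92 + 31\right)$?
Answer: $59$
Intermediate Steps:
$V = -6$
$S{\left(O \right)} = - \frac{6}{O}$
$w{\left(J \right)} = -6$ ($w{\left(J \right)} = - \frac{6}{J} J = -6$)
$\left(\left(25 + 101\right) + w{\left(-16 \right)}\right) + \left(-92 + 31\right) = \left(\left(25 + 101\right) - 6\right) + \left(-92 + 31\right) = \left(126 - 6\right) - 61 = 120 - 61 = 59$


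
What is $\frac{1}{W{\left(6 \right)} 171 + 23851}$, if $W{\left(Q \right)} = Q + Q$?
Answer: $\frac{1}{25903} \approx 3.8606 \cdot 10^{-5}$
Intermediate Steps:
$W{\left(Q \right)} = 2 Q$
$\frac{1}{W{\left(6 \right)} 171 + 23851} = \frac{1}{2 \cdot 6 \cdot 171 + 23851} = \frac{1}{12 \cdot 171 + 23851} = \frac{1}{2052 + 23851} = \frac{1}{25903}$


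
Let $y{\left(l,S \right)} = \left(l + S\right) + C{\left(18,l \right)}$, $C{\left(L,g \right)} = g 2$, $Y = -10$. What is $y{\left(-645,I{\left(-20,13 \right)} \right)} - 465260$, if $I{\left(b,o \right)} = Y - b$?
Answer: $-467185$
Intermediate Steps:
$C{\left(L,g \right)} = 2 g$
$I{\left(b,o \right)} = -10 - b$
$y{\left(l,S \right)} = S + 3 l$ ($y{\left(l,S \right)} = \left(l + S\right) + 2 l = \left(S + l\right) + 2 l = S + 3 l$)
$y{\left(-645,I{\left(-20,13 \right)} \right)} - 465260 = \left(\left(-10 - -20\right) + 3 \left(-645\right)\right) - 465260 = \left(\left(-10 + 20\right) - 1935\right) - 465260 = \left(10 - 1935\right) - 465260 = -1925 - 465260 = -467185$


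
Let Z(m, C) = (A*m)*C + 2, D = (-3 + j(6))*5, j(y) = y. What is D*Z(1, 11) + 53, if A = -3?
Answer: -412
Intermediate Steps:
D = 15 (D = (-3 + 6)*5 = 3*5 = 15)
Z(m, C) = 2 - 3*C*m (Z(m, C) = (-3*m)*C + 2 = -3*C*m + 2 = 2 - 3*C*m)
D*Z(1, 11) + 53 = 15*(2 - 3*11*1) + 53 = 15*(2 - 33) + 53 = 15*(-31) + 53 = -465 + 53 = -412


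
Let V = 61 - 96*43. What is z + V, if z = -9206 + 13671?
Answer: 398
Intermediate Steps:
z = 4465
V = -4067 (V = 61 - 4128 = -4067)
z + V = 4465 - 4067 = 398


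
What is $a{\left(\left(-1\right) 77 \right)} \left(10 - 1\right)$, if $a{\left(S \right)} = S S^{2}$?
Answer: $-4108797$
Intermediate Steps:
$a{\left(S \right)} = S^{3}$
$a{\left(\left(-1\right) 77 \right)} \left(10 - 1\right) = \left(\left(-1\right) 77\right)^{3} \left(10 - 1\right) = \left(-77\right)^{3} \cdot 9 = \left(-456533\right) 9 = -4108797$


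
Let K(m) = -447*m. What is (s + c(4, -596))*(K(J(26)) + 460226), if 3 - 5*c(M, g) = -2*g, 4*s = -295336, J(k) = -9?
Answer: -171938795391/5 ≈ -3.4388e+10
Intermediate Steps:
s = -73834 (s = (¼)*(-295336) = -73834)
c(M, g) = ⅗ + 2*g/5 (c(M, g) = ⅗ - (-2)*g/5 = ⅗ + 2*g/5)
(s + c(4, -596))*(K(J(26)) + 460226) = (-73834 + (⅗ + (⅖)*(-596)))*(-447*(-9) + 460226) = (-73834 + (⅗ - 1192/5))*(4023 + 460226) = (-73834 - 1189/5)*464249 = -370359/5*464249 = -171938795391/5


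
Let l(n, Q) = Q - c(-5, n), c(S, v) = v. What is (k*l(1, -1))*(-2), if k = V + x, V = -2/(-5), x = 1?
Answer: 28/5 ≈ 5.6000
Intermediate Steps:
V = 2/5 (V = -2*(-1/5) = 2/5 ≈ 0.40000)
l(n, Q) = Q - n
k = 7/5 (k = 2/5 + 1 = 7/5 ≈ 1.4000)
(k*l(1, -1))*(-2) = (7*(-1 - 1*1)/5)*(-2) = (7*(-1 - 1)/5)*(-2) = ((7/5)*(-2))*(-2) = -14/5*(-2) = 28/5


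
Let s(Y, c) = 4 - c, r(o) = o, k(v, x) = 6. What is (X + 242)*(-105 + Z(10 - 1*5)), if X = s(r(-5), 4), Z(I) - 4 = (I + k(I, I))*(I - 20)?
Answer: -64372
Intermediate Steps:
Z(I) = 4 + (-20 + I)*(6 + I) (Z(I) = 4 + (I + 6)*(I - 20) = 4 + (6 + I)*(-20 + I) = 4 + (-20 + I)*(6 + I))
X = 0 (X = 4 - 1*4 = 4 - 4 = 0)
(X + 242)*(-105 + Z(10 - 1*5)) = (0 + 242)*(-105 + (-116 + (10 - 1*5)**2 - 14*(10 - 1*5))) = 242*(-105 + (-116 + (10 - 5)**2 - 14*(10 - 5))) = 242*(-105 + (-116 + 5**2 - 14*5)) = 242*(-105 + (-116 + 25 - 70)) = 242*(-105 - 161) = 242*(-266) = -64372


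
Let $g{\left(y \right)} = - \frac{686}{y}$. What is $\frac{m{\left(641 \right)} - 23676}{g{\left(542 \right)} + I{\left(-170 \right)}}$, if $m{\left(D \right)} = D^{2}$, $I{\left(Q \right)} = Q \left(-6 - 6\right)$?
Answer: $\frac{104932555}{552497} \approx 189.92$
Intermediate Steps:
$I{\left(Q \right)} = - 12 Q$ ($I{\left(Q \right)} = Q \left(-12\right) = - 12 Q$)
$\frac{m{\left(641 \right)} - 23676}{g{\left(542 \right)} + I{\left(-170 \right)}} = \frac{641^{2} - 23676}{- \frac{686}{542} - -2040} = \frac{410881 - 23676}{\left(-686\right) \frac{1}{542} + 2040} = \frac{387205}{- \frac{343}{271} + 2040} = \frac{387205}{\frac{552497}{271}} = 387205 \cdot \frac{271}{552497} = \frac{104932555}{552497}$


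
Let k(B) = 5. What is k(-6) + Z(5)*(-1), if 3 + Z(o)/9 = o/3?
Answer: 17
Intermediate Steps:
Z(o) = -27 + 3*o (Z(o) = -27 + 9*(o/3) = -27 + 3*o)
k(-6) + Z(5)*(-1) = 5 + (-27 + 3*5)*(-1) = 5 + (-27 + 15)*(-1) = 5 - 12*(-1) = 5 + 12 = 17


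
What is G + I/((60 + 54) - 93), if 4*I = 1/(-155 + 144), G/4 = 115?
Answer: 425039/924 ≈ 460.00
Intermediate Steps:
G = 460 (G = 4*115 = 460)
I = -1/44 (I = 1/(4*(-155 + 144)) = (1/4)/(-11) = (1/4)*(-1/11) = -1/44 ≈ -0.022727)
G + I/((60 + 54) - 93) = 460 - 1/44/((60 + 54) - 93) = 460 - 1/44/(114 - 93) = 460 - 1/44/21 = 460 + (1/21)*(-1/44) = 460 - 1/924 = 425039/924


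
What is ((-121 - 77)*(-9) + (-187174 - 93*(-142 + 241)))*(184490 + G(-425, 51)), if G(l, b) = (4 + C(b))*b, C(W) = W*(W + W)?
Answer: -87568771604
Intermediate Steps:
C(W) = 2*W² (C(W) = W*(2*W) = 2*W²)
G(l, b) = b*(4 + 2*b²) (G(l, b) = (4 + 2*b²)*b = b*(4 + 2*b²))
((-121 - 77)*(-9) + (-187174 - 93*(-142 + 241)))*(184490 + G(-425, 51)) = ((-121 - 77)*(-9) + (-187174 - 93*(-142 + 241)))*(184490 + 2*51*(2 + 51²)) = (-198*(-9) + (-187174 - 93*99))*(184490 + 2*51*(2 + 2601)) = (1782 + (-187174 - 9207))*(184490 + 2*51*2603) = (1782 - 196381)*(184490 + 265506) = -194599*449996 = -87568771604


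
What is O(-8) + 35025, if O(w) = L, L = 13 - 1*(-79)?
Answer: 35117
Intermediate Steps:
L = 92 (L = 13 + 79 = 92)
O(w) = 92
O(-8) + 35025 = 92 + 35025 = 35117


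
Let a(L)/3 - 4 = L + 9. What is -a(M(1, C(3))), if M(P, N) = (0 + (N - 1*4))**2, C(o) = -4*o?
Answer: -807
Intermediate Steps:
M(P, N) = (-4 + N)**2 (M(P, N) = (0 + (N - 4))**2 = (0 + (-4 + N))**2 = (-4 + N)**2)
a(L) = 39 + 3*L (a(L) = 12 + 3*(L + 9) = 12 + 3*(9 + L) = 12 + (27 + 3*L) = 39 + 3*L)
-a(M(1, C(3))) = -(39 + 3*(-4 - 4*3)**2) = -(39 + 3*(-4 - 12)**2) = -(39 + 3*(-16)**2) = -(39 + 3*256) = -(39 + 768) = -1*807 = -807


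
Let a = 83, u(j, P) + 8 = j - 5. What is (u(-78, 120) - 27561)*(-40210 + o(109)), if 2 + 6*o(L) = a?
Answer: 1111513618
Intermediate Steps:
u(j, P) = -13 + j (u(j, P) = -8 + (j - 5) = -8 + (-5 + j) = -13 + j)
o(L) = 27/2 (o(L) = -1/3 + (1/6)*83 = -1/3 + 83/6 = 27/2)
(u(-78, 120) - 27561)*(-40210 + o(109)) = ((-13 - 78) - 27561)*(-40210 + 27/2) = (-91 - 27561)*(-80393/2) = -27652*(-80393/2) = 1111513618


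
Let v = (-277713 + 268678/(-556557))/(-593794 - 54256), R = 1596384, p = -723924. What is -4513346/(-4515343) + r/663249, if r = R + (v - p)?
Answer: 4858482151849647303744217/1080153592751080889536950 ≈ 4.4980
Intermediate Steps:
v = 154563382819/360676763850 (v = (-277713 + 268678*(-1/556557))/(-648050) = (-277713 - 268678/556557)*(-1/648050) = -154563382819/556557*(-1/648050) = 154563382819/360676763850 ≈ 0.42854)
r = 836881335138648619/360676763850 (r = 1596384 + (154563382819/360676763850 - 1*(-723924)) = 1596384 + (154563382819/360676763850 + 723924) = 1596384 + 261102720156730219/360676763850 = 836881335138648619/360676763850 ≈ 2.3203e+6)
-4513346/(-4515343) + r/663249 = -4513346/(-4515343) + (836881335138648619/360676763850)/663249 = -4513346*(-1/4515343) + (836881335138648619/360676763850)*(1/663249) = 4513346/4515343 + 836881335138648619/239218502946748650 = 4858482151849647303744217/1080153592751080889536950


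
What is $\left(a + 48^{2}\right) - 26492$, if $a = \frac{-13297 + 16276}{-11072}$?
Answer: $- \frac{267812515}{11072} \approx -24188.0$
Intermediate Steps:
$a = - \frac{2979}{11072}$ ($a = 2979 \left(- \frac{1}{11072}\right) = - \frac{2979}{11072} \approx -0.26906$)
$\left(a + 48^{2}\right) - 26492 = \left(- \frac{2979}{11072} + 48^{2}\right) - 26492 = \left(- \frac{2979}{11072} + 2304\right) - 26492 = \frac{25506909}{11072} - 26492 = - \frac{267812515}{11072}$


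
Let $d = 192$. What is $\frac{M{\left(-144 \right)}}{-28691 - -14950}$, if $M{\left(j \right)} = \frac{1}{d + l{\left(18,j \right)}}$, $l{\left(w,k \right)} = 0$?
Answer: $- \frac{1}{2638272} \approx -3.7904 \cdot 10^{-7}$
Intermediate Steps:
$M{\left(j \right)} = \frac{1}{192}$ ($M{\left(j \right)} = \frac{1}{192 + 0} = \frac{1}{192}$)
$\frac{M{\left(-144 \right)}}{-28691 - -14950} = \frac{1}{192 \left(-28691 - -14950\right)} = \frac{1}{192 \left(-28691 + 14950\right)} = \frac{1}{192 \left(-13741\right)} = \frac{1}{192} \left(- \frac{1}{13741}\right) = - \frac{1}{2638272}$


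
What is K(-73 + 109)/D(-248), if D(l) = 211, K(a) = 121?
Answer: 121/211 ≈ 0.57346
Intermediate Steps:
K(-73 + 109)/D(-248) = 121/211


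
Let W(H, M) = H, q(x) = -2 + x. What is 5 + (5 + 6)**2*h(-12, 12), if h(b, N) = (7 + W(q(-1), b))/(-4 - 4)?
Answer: -111/2 ≈ -55.500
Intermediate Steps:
h(b, N) = -1/2 (h(b, N) = (7 + (-2 - 1))/(-4 - 4) = (7 - 3)/(-8) = 4*(-1/8) = -1/2)
5 + (5 + 6)**2*h(-12, 12) = 5 + (5 + 6)**2*(-1/2) = 5 + 11**2*(-1/2) = 5 + 121*(-1/2) = 5 - 121/2 = -111/2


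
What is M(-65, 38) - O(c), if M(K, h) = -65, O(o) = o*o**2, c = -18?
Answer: 5767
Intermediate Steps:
O(o) = o**3
M(-65, 38) - O(c) = -65 - 1*(-18)**3 = -65 - 1*(-5832) = -65 + 5832 = 5767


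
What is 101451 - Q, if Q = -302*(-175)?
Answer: 48601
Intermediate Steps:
Q = 52850
101451 - Q = 101451 - 1*52850 = 101451 - 52850 = 48601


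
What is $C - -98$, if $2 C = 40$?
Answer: $118$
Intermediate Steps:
$C = 20$ ($C = \frac{1}{2} \cdot 40 = 20$)
$C - -98 = 20 - -98 = 20 + 98 = 118$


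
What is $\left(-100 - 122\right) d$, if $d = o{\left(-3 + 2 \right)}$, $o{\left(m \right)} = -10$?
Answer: $2220$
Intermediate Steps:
$d = -10$
$\left(-100 - 122\right) d = \left(-100 - 122\right) \left(-10\right) = \left(-222\right) \left(-10\right) = 2220$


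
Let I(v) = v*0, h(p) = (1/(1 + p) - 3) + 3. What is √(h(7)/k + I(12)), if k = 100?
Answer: √2/40 ≈ 0.035355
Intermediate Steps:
h(p) = 1/(1 + p) (h(p) = (-3 + 1/(1 + p)) + 3 = 1/(1 + p))
I(v) = 0
√(h(7)/k + I(12)) = √(1/((1 + 7)*100) + 0) = √((1/100)/8 + 0) = √((⅛)*(1/100) + 0) = √(1/800 + 0) = √(1/800) = √2/40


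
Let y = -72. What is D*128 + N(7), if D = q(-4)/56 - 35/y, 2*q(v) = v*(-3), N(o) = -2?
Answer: 4658/63 ≈ 73.937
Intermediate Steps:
q(v) = -3*v/2 (q(v) = (v*(-3))/2 = (-3*v)/2 = -3*v/2)
D = 299/504 (D = -3/2*(-4)/56 - 35/(-72) = 6*(1/56) - 35*(-1/72) = 3/28 + 35/72 = 299/504 ≈ 0.59325)
D*128 + N(7) = (299/504)*128 - 2 = 4784/63 - 2 = 4658/63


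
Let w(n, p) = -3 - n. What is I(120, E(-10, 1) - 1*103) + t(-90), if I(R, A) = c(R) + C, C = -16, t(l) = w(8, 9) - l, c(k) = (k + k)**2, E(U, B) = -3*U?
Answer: 57663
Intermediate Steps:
c(k) = 4*k**2 (c(k) = (2*k)**2 = 4*k**2)
t(l) = -11 - l (t(l) = (-3 - 1*8) - l = (-3 - 8) - l = -11 - l)
I(R, A) = -16 + 4*R**2 (I(R, A) = 4*R**2 - 16 = -16 + 4*R**2)
I(120, E(-10, 1) - 1*103) + t(-90) = (-16 + 4*120**2) + (-11 - 1*(-90)) = (-16 + 4*14400) + (-11 + 90) = (-16 + 57600) + 79 = 57584 + 79 = 57663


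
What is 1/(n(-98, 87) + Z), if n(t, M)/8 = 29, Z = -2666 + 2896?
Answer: 1/462 ≈ 0.0021645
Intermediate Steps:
Z = 230
n(t, M) = 232 (n(t, M) = 8*29 = 232)
1/(n(-98, 87) + Z) = 1/(232 + 230) = 1/462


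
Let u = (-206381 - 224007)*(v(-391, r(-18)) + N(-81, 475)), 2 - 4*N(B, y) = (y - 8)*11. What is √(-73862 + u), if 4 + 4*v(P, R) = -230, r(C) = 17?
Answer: √577614431 ≈ 24034.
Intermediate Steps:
N(B, y) = 45/2 - 11*y/4 (N(B, y) = ½ - (y - 8)*11/4 = ½ - (-8 + y)*11/4 = ½ - (-88 + 11*y)/4 = ½ + (22 - 11*y/4) = 45/2 - 11*y/4)
v(P, R) = -117/2 (v(P, R) = -1 + (¼)*(-230) = -1 - 115/2 = -117/2)
u = 577688293 (u = (-206381 - 224007)*(-117/2 + (45/2 - 11/4*475)) = -430388*(-117/2 + (45/2 - 5225/4)) = -430388*(-117/2 - 5135/4) = -430388*(-5369/4) = 577688293)
√(-73862 + u) = √(-73862 + 577688293) = √577614431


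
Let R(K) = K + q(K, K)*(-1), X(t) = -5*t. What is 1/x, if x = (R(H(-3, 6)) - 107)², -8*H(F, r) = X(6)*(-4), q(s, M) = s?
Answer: 1/11449 ≈ 8.7344e-5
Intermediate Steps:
H(F, r) = -15 (H(F, r) = -(-5*6)*(-4)/8 = -(-15)*(-4)/4 = -⅛*120 = -15)
R(K) = 0 (R(K) = K + K*(-1) = K - K = 0)
x = 11449 (x = (0 - 107)² = (-107)² = 11449)
1/x = 1/11449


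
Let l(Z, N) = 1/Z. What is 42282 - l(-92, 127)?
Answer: 3889945/92 ≈ 42282.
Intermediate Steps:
42282 - l(-92, 127) = 42282 - 1/(-92) = 42282 - 1*(-1/92) = 42282 + 1/92 = 3889945/92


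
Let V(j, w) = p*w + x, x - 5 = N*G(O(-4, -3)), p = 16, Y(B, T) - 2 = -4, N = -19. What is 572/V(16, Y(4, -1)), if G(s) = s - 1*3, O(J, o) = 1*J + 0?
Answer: 286/53 ≈ 5.3962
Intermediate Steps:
O(J, o) = J (O(J, o) = J + 0 = J)
G(s) = -3 + s (G(s) = s - 3 = -3 + s)
Y(B, T) = -2 (Y(B, T) = 2 - 4 = -2)
x = 138 (x = 5 - 19*(-3 - 4) = 5 - 19*(-7) = 5 + 133 = 138)
V(j, w) = 138 + 16*w (V(j, w) = 16*w + 138 = 138 + 16*w)
572/V(16, Y(4, -1)) = 572/(138 + 16*(-2)) = 572/(138 - 32) = 572/106 = 572*(1/106) = 286/53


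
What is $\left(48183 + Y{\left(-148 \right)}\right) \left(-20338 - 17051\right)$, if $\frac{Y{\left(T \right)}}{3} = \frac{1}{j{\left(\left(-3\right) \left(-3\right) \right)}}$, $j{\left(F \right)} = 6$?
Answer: $- \frac{3603065763}{2} \approx -1.8015 \cdot 10^{9}$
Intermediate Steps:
$Y{\left(T \right)} = \frac{1}{2}$ ($Y{\left(T \right)} = \frac{3}{6} = 3 \cdot \frac{1}{6} = \frac{1}{2}$)
$\left(48183 + Y{\left(-148 \right)}\right) \left(-20338 - 17051\right) = \left(48183 + \frac{1}{2}\right) \left(-20338 - 17051\right) = \frac{96367}{2} \left(-37389\right) = - \frac{3603065763}{2}$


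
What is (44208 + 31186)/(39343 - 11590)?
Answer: 6854/2523 ≈ 2.7166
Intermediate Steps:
(44208 + 31186)/(39343 - 11590) = 75394/27753 = 75394*(1/27753) = 6854/2523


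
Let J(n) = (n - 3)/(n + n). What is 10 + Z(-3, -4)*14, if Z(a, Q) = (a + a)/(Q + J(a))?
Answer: 38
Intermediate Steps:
J(n) = (-3 + n)/(2*n) (J(n) = (-3 + n)/((2*n)) = (-3 + n)*(1/(2*n)) = (-3 + n)/(2*n))
Z(a, Q) = 2*a/(Q + (-3 + a)/(2*a)) (Z(a, Q) = (a + a)/(Q + (-3 + a)/(2*a)) = (2*a)/(Q + (-3 + a)/(2*a)) = 2*a/(Q + (-3 + a)/(2*a)))
10 + Z(-3, -4)*14 = 10 + (4*(-3)**2/(-3 - 3 + 2*(-4)*(-3)))*14 = 10 + (4*9/(-3 - 3 + 24))*14 = 10 + (4*9/18)*14 = 10 + (4*9*(1/18))*14 = 10 + 2*14 = 10 + 28 = 38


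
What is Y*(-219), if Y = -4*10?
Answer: 8760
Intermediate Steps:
Y = -40
Y*(-219) = -40*(-219) = 8760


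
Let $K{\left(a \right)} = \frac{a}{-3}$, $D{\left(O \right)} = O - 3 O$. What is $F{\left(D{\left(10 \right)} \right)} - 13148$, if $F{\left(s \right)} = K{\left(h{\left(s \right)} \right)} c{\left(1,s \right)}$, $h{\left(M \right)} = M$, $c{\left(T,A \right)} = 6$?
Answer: $-13108$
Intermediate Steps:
$D{\left(O \right)} = - 2 O$
$K{\left(a \right)} = - \frac{a}{3}$ ($K{\left(a \right)} = a \left(- \frac{1}{3}\right) = - \frac{a}{3}$)
$F{\left(s \right)} = - 2 s$ ($F{\left(s \right)} = - \frac{s}{3} \cdot 6 = - 2 s$)
$F{\left(D{\left(10 \right)} \right)} - 13148 = - 2 \left(\left(-2\right) 10\right) - 13148 = \left(-2\right) \left(-20\right) - 13148 = 40 - 13148 = -13108$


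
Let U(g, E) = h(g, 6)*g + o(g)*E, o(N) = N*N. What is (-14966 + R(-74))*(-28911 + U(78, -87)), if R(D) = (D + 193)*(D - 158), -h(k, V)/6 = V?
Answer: 23885163498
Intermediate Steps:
h(k, V) = -6*V
o(N) = N²
U(g, E) = -36*g + E*g² (U(g, E) = (-6*6)*g + g²*E = -36*g + E*g²)
R(D) = (-158 + D)*(193 + D) (R(D) = (193 + D)*(-158 + D) = (-158 + D)*(193 + D))
(-14966 + R(-74))*(-28911 + U(78, -87)) = (-14966 + (-30494 + (-74)² + 35*(-74)))*(-28911 + 78*(-36 - 87*78)) = (-14966 + (-30494 + 5476 - 2590))*(-28911 + 78*(-36 - 6786)) = (-14966 - 27608)*(-28911 + 78*(-6822)) = -42574*(-28911 - 532116) = -42574*(-561027) = 23885163498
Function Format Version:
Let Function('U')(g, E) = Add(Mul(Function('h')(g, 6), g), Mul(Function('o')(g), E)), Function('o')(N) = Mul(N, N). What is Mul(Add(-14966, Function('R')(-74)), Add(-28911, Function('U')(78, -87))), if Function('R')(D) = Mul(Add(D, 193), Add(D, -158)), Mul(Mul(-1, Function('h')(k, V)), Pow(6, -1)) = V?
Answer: 23885163498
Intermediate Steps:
Function('h')(k, V) = Mul(-6, V)
Function('o')(N) = Pow(N, 2)
Function('U')(g, E) = Add(Mul(-36, g), Mul(E, Pow(g, 2))) (Function('U')(g, E) = Add(Mul(Mul(-6, 6), g), Mul(Pow(g, 2), E)) = Add(Mul(-36, g), Mul(E, Pow(g, 2))))
Function('R')(D) = Mul(Add(-158, D), Add(193, D)) (Function('R')(D) = Mul(Add(193, D), Add(-158, D)) = Mul(Add(-158, D), Add(193, D)))
Mul(Add(-14966, Function('R')(-74)), Add(-28911, Function('U')(78, -87))) = Mul(Add(-14966, Add(-30494, Pow(-74, 2), Mul(35, -74))), Add(-28911, Mul(78, Add(-36, Mul(-87, 78))))) = Mul(Add(-14966, Add(-30494, 5476, -2590)), Add(-28911, Mul(78, Add(-36, -6786)))) = Mul(Add(-14966, -27608), Add(-28911, Mul(78, -6822))) = Mul(-42574, Add(-28911, -532116)) = Mul(-42574, -561027) = 23885163498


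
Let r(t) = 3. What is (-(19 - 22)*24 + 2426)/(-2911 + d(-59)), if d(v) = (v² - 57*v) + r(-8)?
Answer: 1249/1968 ≈ 0.63465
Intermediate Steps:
d(v) = 3 + v² - 57*v (d(v) = (v² - 57*v) + 3 = 3 + v² - 57*v)
(-(19 - 22)*24 + 2426)/(-2911 + d(-59)) = (-(19 - 22)*24 + 2426)/(-2911 + (3 + (-59)² - 57*(-59))) = (-(-3)*24 + 2426)/(-2911 + (3 + 3481 + 3363)) = (-1*(-72) + 2426)/(-2911 + 6847) = (72 + 2426)/3936 = 2498*(1/3936) = 1249/1968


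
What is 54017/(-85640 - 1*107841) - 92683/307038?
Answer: -34517671169/59406019278 ≈ -0.58105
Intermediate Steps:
54017/(-85640 - 1*107841) - 92683/307038 = 54017/(-85640 - 107841) - 92683*1/307038 = 54017/(-193481) - 92683/307038 = 54017*(-1/193481) - 92683/307038 = -54017/193481 - 92683/307038 = -34517671169/59406019278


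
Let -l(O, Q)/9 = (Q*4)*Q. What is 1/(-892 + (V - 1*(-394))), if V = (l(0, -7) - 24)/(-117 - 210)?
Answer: -109/53686 ≈ -0.0020303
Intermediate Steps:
l(O, Q) = -36*Q² (l(O, Q) = -9*Q*4*Q = -9*4*Q*Q = -36*Q²)
V = 596/109 (V = (-36*(-7)² - 24)/(-117 - 210) = (-36*49 - 24)/(-327) = (-1764 - 24)*(-1/327) = -1788*(-1/327) = 596/109 ≈ 5.4679)
1/(-892 + (V - 1*(-394))) = 1/(-892 + (596/109 - 1*(-394))) = 1/(-892 + (596/109 + 394)) = 1/(-892 + 43542/109) = 1/(-53686/109) = -109/53686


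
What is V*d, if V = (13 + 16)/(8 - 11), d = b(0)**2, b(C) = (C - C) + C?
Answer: 0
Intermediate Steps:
b(C) = C (b(C) = 0 + C = C)
d = 0 (d = 0**2 = 0)
V = -29/3 (V = 29/(-3) = 29*(-1/3) = -29/3 ≈ -9.6667)
V*d = -29/3*0 = 0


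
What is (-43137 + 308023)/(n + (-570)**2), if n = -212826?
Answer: 132443/56037 ≈ 2.3635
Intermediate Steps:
(-43137 + 308023)/(n + (-570)**2) = (-43137 + 308023)/(-212826 + (-570)**2) = 264886/(-212826 + 324900) = 264886/112074 = 264886*(1/112074) = 132443/56037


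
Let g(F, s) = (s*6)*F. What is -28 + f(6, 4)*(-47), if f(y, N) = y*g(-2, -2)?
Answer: -6796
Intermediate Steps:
g(F, s) = 6*F*s (g(F, s) = (6*s)*F = 6*F*s)
f(y, N) = 24*y (f(y, N) = y*(6*(-2)*(-2)) = y*24 = 24*y)
-28 + f(6, 4)*(-47) = -28 + (24*6)*(-47) = -28 + 144*(-47) = -28 - 6768 = -6796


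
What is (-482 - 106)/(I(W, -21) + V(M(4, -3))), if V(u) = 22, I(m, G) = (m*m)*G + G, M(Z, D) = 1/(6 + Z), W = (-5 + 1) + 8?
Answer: 588/335 ≈ 1.7552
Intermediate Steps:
W = 4 (W = -4 + 8 = 4)
I(m, G) = G + G*m**2 (I(m, G) = m**2*G + G = G*m**2 + G = G + G*m**2)
(-482 - 106)/(I(W, -21) + V(M(4, -3))) = (-482 - 106)/(-21*(1 + 4**2) + 22) = -588/(-21*(1 + 16) + 22) = -588/(-21*17 + 22) = -588/(-357 + 22) = -588/(-335) = -588*(-1/335) = 588/335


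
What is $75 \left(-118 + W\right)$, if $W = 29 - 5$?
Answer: $-7050$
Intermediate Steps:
$W = 24$
$75 \left(-118 + W\right) = 75 \left(-118 + 24\right) = 75 \left(-94\right) = -7050$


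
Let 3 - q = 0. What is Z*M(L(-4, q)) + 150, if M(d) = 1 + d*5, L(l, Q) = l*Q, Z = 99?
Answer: -5691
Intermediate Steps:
q = 3 (q = 3 - 1*0 = 3 + 0 = 3)
L(l, Q) = Q*l
M(d) = 1 + 5*d
Z*M(L(-4, q)) + 150 = 99*(1 + 5*(3*(-4))) + 150 = 99*(1 + 5*(-12)) + 150 = 99*(1 - 60) + 150 = 99*(-59) + 150 = -5841 + 150 = -5691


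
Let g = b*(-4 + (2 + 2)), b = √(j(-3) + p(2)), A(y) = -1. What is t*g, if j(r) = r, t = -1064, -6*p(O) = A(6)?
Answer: 0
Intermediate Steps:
p(O) = ⅙ (p(O) = -⅙*(-1) = ⅙)
b = I*√102/6 (b = √(-3 + ⅙) = √(-17/6) = I*√102/6 ≈ 1.6833*I)
g = 0 (g = (I*√102/6)*(-4 + (2 + 2)) = (I*√102/6)*(-4 + 4) = (I*√102/6)*0 = 0)
t*g = -1064*0 = 0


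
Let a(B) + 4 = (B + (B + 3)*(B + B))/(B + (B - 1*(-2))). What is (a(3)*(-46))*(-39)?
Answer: 6279/4 ≈ 1569.8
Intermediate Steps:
a(B) = -4 + (B + 2*B*(3 + B))/(2 + 2*B) (a(B) = -4 + (B + (B + 3)*(B + B))/(B + (B - 1*(-2))) = -4 + (B + (3 + B)*(2*B))/(B + (B + 2)) = -4 + (B + 2*B*(3 + B))/(B + (2 + B)) = -4 + (B + 2*B*(3 + B))/(2 + 2*B))
(a(3)*(-46))*(-39) = (((-4 + 3² - ½*3)/(1 + 3))*(-46))*(-39) = (((-4 + 9 - 3/2)/4)*(-46))*(-39) = (((¼)*(7/2))*(-46))*(-39) = ((7/8)*(-46))*(-39) = -161/4*(-39) = 6279/4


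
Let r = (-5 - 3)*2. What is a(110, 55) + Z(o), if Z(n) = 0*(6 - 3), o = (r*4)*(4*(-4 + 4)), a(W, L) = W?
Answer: 110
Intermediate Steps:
r = -16 (r = -8*2 = -16)
o = 0 (o = (-16*4)*(4*(-4 + 4)) = -256*0 = -64*0 = 0)
Z(n) = 0 (Z(n) = 0*3 = 0)
a(110, 55) + Z(o) = 110 + 0 = 110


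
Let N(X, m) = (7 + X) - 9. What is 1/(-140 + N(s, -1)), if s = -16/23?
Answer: -23/3282 ≈ -0.0070079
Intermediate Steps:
s = -16/23 (s = -16*1/23 = -16/23 ≈ -0.69565)
N(X, m) = -2 + X
1/(-140 + N(s, -1)) = 1/(-140 + (-2 - 16/23)) = 1/(-140 - 62/23) = 1/(-3282/23) = -23/3282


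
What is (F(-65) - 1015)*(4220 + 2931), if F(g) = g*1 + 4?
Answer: -7694476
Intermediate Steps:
F(g) = 4 + g (F(g) = g + 4 = 4 + g)
(F(-65) - 1015)*(4220 + 2931) = ((4 - 65) - 1015)*(4220 + 2931) = (-61 - 1015)*7151 = -1076*7151 = -7694476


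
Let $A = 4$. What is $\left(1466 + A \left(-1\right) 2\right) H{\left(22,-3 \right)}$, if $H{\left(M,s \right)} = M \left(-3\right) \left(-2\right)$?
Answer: $192456$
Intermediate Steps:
$H{\left(M,s \right)} = 6 M$ ($H{\left(M,s \right)} = - 3 M \left(-2\right) = 6 M$)
$\left(1466 + A \left(-1\right) 2\right) H{\left(22,-3 \right)} = \left(1466 + 4 \left(-1\right) 2\right) 6 \cdot 22 = \left(1466 - 8\right) 132 = 1458 \cdot 132 = 192456$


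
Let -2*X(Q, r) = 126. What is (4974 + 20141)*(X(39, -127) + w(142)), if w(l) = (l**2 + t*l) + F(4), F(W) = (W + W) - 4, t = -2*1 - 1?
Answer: 494238085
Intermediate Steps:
X(Q, r) = -63 (X(Q, r) = -1/2*126 = -63)
t = -3 (t = -2 - 1 = -3)
F(W) = -4 + 2*W (F(W) = 2*W - 4 = -4 + 2*W)
w(l) = 4 + l**2 - 3*l (w(l) = (l**2 - 3*l) + (-4 + 2*4) = (l**2 - 3*l) + (-4 + 8) = (l**2 - 3*l) + 4 = 4 + l**2 - 3*l)
(4974 + 20141)*(X(39, -127) + w(142)) = (4974 + 20141)*(-63 + (4 + 142**2 - 3*142)) = 25115*(-63 + (4 + 20164 - 426)) = 25115*(-63 + 19742) = 25115*19679 = 494238085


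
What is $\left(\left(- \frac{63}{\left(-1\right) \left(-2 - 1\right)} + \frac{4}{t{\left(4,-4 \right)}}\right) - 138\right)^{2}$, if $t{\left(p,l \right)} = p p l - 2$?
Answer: $\frac{27552001}{1089} \approx 25300.0$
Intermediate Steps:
$t{\left(p,l \right)} = -2 + l p^{2}$ ($t{\left(p,l \right)} = p^{2} l - 2 = l p^{2} - 2 = -2 + l p^{2}$)
$\left(\left(- \frac{63}{\left(-1\right) \left(-2 - 1\right)} + \frac{4}{t{\left(4,-4 \right)}}\right) - 138\right)^{2} = \left(\left(- \frac{63}{\left(-1\right) \left(-2 - 1\right)} + \frac{4}{-2 - 4 \cdot 4^{2}}\right) - 138\right)^{2} = \left(\left(- \frac{63}{\left(-1\right) \left(-3\right)} + \frac{4}{-2 - 64}\right) - 138\right)^{2} = \left(\left(- \frac{63}{3} + \frac{4}{-2 - 64}\right) - 138\right)^{2} = \left(\left(\left(-63\right) \frac{1}{3} + \frac{4}{-66}\right) - 138\right)^{2} = \left(\left(-21 + 4 \left(- \frac{1}{66}\right)\right) - 138\right)^{2} = \left(\left(-21 - \frac{2}{33}\right) - 138\right)^{2} = \left(- \frac{695}{33} - 138\right)^{2} = \left(- \frac{5249}{33}\right)^{2} = \frac{27552001}{1089}$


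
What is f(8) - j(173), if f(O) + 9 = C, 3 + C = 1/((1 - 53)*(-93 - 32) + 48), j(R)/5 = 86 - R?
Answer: 2769805/6548 ≈ 423.00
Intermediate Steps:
j(R) = 430 - 5*R (j(R) = 5*(86 - R) = 430 - 5*R)
C = -19643/6548 (C = -3 + 1/((1 - 53)*(-93 - 32) + 48) = -3 + 1/(-52*(-125) + 48) = -3 + 1/(6500 + 48) = -3 + 1/6548 = -19643/6548 ≈ -2.9998)
f(O) = -78575/6548 (f(O) = -9 - 19643/6548 = -78575/6548)
f(8) - j(173) = -78575/6548 - (430 - 5*173) = -78575/6548 - (430 - 865) = -78575/6548 - 1*(-435) = -78575/6548 + 435 = 2769805/6548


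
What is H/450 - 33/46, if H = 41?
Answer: -3241/5175 ≈ -0.62628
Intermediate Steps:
H/450 - 33/46 = 41/450 - 33/46 = -3241/5175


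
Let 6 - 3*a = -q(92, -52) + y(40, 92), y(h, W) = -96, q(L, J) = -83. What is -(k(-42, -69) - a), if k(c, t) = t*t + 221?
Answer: -14927/3 ≈ -4975.7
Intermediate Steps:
k(c, t) = 221 + t² (k(c, t) = t² + 221 = 221 + t²)
a = 19/3 (a = 2 - (-1*(-83) - 96)/3 = 2 - (83 - 96)/3 = 2 - ⅓*(-13) = 2 + 13/3 = 19/3 ≈ 6.3333)
-(k(-42, -69) - a) = -((221 + (-69)²) - 1*19/3) = -((221 + 4761) - 19/3) = -(4982 - 19/3) = -1*14927/3 = -14927/3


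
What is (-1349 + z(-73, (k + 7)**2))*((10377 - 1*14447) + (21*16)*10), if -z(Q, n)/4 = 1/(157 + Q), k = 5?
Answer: 20114300/21 ≈ 9.5782e+5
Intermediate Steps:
z(Q, n) = -4/(157 + Q)
(-1349 + z(-73, (k + 7)**2))*((10377 - 1*14447) + (21*16)*10) = (-1349 - 4/(157 - 73))*((10377 - 1*14447) + (21*16)*10) = (-1349 - 4/84)*((10377 - 14447) + 336*10) = (-1349 - 4*1/84)*(-4070 + 3360) = (-1349 - 1/21)*(-710) = -28330/21*(-710) = 20114300/21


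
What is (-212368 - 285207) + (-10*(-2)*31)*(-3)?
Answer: -499435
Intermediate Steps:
(-212368 - 285207) + (-10*(-2)*31)*(-3) = -497575 + (20*31)*(-3) = -497575 + 620*(-3) = -497575 - 1860 = -499435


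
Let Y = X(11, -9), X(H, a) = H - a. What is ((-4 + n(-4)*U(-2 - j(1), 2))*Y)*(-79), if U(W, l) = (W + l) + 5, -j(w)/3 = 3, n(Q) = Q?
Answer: 94800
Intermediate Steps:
j(w) = -9 (j(w) = -3*3 = -9)
U(W, l) = 5 + W + l
Y = 20 (Y = 11 - 1*(-9) = 11 + 9 = 20)
((-4 + n(-4)*U(-2 - j(1), 2))*Y)*(-79) = ((-4 - 4*(5 + (-2 - 1*(-9)) + 2))*20)*(-79) = ((-4 - 4*(5 + (-2 + 9) + 2))*20)*(-79) = ((-4 - 4*(5 + 7 + 2))*20)*(-79) = ((-4 - 4*14)*20)*(-79) = ((-4 - 56)*20)*(-79) = -60*20*(-79) = -1200*(-79) = 94800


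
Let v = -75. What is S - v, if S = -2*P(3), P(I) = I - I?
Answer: 75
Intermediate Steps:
P(I) = 0
S = 0 (S = -2*0 = 0)
S - v = 0 - 1*(-75) = 0 + 75 = 75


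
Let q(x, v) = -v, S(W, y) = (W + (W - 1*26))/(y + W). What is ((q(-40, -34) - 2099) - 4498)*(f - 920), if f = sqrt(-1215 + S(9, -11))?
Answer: 6037960 - 6563*I*sqrt(1211) ≈ 6.038e+6 - 2.2839e+5*I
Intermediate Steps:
S(W, y) = (-26 + 2*W)/(W + y) (S(W, y) = (W + (W - 26))/(W + y) = (W + (-26 + W))/(W + y) = (-26 + 2*W)/(W + y))
f = I*sqrt(1211) (f = sqrt(-1215 + 2*(-13 + 9)/(9 - 11)) = sqrt(-1215 + 2*(-4)/(-2)) = sqrt(-1215 + 2*(-1/2)*(-4)) = sqrt(-1215 + 4) = sqrt(-1211) = I*sqrt(1211) ≈ 34.799*I)
((q(-40, -34) - 2099) - 4498)*(f - 920) = ((-1*(-34) - 2099) - 4498)*(I*sqrt(1211) - 920) = ((34 - 2099) - 4498)*(-920 + I*sqrt(1211)) = (-2065 - 4498)*(-920 + I*sqrt(1211)) = -6563*(-920 + I*sqrt(1211)) = 6037960 - 6563*I*sqrt(1211)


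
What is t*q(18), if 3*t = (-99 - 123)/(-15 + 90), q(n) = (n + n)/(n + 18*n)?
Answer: -148/1425 ≈ -0.10386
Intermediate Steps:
q(n) = 2/19 (q(n) = (2*n)/((19*n)) = (2*n)*(1/(19*n)) = 2/19)
t = -74/75 (t = ((-99 - 123)/(-15 + 90))/3 = (-222/75)/3 = (-222*1/75)/3 = (1/3)*(-74/25) = -74/75 ≈ -0.98667)
t*q(18) = -74/75*2/19 = -148/1425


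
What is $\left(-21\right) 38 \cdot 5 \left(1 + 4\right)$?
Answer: $-19950$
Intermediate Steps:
$\left(-21\right) 38 \cdot 5 \left(1 + 4\right) = - 798 \cdot 5 \cdot 5 = \left(-798\right) 25 = -19950$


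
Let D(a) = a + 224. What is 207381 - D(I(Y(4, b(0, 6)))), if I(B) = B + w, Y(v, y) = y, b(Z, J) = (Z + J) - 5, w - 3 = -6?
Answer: 207159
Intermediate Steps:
w = -3 (w = 3 - 6 = -3)
b(Z, J) = -5 + J + Z (b(Z, J) = (J + Z) - 5 = -5 + J + Z)
I(B) = -3 + B (I(B) = B - 3 = -3 + B)
D(a) = 224 + a
207381 - D(I(Y(4, b(0, 6)))) = 207381 - (224 + (-3 + (-5 + 6 + 0))) = 207381 - (224 + (-3 + 1)) = 207381 - (224 - 2) = 207381 - 1*222 = 207381 - 222 = 207159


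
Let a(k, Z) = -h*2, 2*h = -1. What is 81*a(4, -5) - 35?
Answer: 46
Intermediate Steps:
h = -½ (h = (½)*(-1) = -½ ≈ -0.50000)
a(k, Z) = 1 (a(k, Z) = -1*(-½)*2 = (½)*2 = 1)
81*a(4, -5) - 35 = 81*1 - 35 = 81 - 35 = 46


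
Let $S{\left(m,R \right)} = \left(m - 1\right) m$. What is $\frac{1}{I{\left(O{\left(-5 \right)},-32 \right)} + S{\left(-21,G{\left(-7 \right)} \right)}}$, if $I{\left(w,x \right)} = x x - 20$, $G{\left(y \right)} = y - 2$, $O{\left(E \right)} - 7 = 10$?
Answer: $\frac{1}{1466} \approx 0.00068213$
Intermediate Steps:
$O{\left(E \right)} = 17$ ($O{\left(E \right)} = 7 + 10 = 17$)
$G{\left(y \right)} = -2 + y$ ($G{\left(y \right)} = y - 2 = -2 + y$)
$I{\left(w,x \right)} = -20 + x^{2}$ ($I{\left(w,x \right)} = x^{2} - 20 = -20 + x^{2}$)
$S{\left(m,R \right)} = m \left(-1 + m\right)$ ($S{\left(m,R \right)} = \left(m - 1\right) m = \left(-1 + m\right) m = m \left(-1 + m\right)$)
$\frac{1}{I{\left(O{\left(-5 \right)},-32 \right)} + S{\left(-21,G{\left(-7 \right)} \right)}} = \frac{1}{\left(-20 + \left(-32\right)^{2}\right) - 21 \left(-1 - 21\right)} = \frac{1}{\left(-20 + 1024\right) - -462} = \frac{1}{1004 + 462} = \frac{1}{1466}$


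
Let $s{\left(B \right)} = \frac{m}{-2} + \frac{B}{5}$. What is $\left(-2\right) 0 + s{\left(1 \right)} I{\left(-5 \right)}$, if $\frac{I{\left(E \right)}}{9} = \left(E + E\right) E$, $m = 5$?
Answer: $-1035$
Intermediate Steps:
$s{\left(B \right)} = - \frac{5}{2} + \frac{B}{5}$ ($s{\left(B \right)} = \frac{5}{-2} + \frac{B}{5} = 5 \left(- \frac{1}{2}\right) + B \frac{1}{5} = - \frac{5}{2} + \frac{B}{5}$)
$I{\left(E \right)} = 18 E^{2}$ ($I{\left(E \right)} = 9 \left(E + E\right) E = 9 \cdot 2 E E = 9 \cdot 2 E^{2} = 18 E^{2}$)
$\left(-2\right) 0 + s{\left(1 \right)} I{\left(-5 \right)} = \left(-2\right) 0 + \left(- \frac{5}{2} + \frac{1}{5} \cdot 1\right) 18 \left(-5\right)^{2} = 0 + \left(- \frac{5}{2} + \frac{1}{5}\right) 18 \cdot 25 = 0 - 1035 = -1035$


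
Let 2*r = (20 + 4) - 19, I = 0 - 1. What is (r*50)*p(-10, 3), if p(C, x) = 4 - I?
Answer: 625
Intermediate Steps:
I = -1
r = 5/2 (r = ((20 + 4) - 19)/2 = (24 - 19)/2 = (½)*5 = 5/2 ≈ 2.5000)
p(C, x) = 5 (p(C, x) = 4 - 1*(-1) = 4 + 1 = 5)
(r*50)*p(-10, 3) = ((5/2)*50)*5 = 125*5 = 625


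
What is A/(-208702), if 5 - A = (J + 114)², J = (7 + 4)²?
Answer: 27610/104351 ≈ 0.26459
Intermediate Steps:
J = 121 (J = 11² = 121)
A = -55220 (A = 5 - (121 + 114)² = 5 - 1*235² = 5 - 1*55225 = 5 - 55225 = -55220)
A/(-208702) = -55220/(-208702) = -55220*(-1/208702) = 27610/104351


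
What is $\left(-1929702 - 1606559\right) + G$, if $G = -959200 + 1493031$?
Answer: $-3002430$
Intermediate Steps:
$G = 533831$
$\left(-1929702 - 1606559\right) + G = \left(-1929702 - 1606559\right) + 533831 = -3536261 + 533831 = -3002430$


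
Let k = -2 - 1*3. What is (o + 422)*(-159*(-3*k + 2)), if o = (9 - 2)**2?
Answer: -1273113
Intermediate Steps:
k = -5 (k = -2 - 3 = -5)
o = 49 (o = 7**2 = 49)
(o + 422)*(-159*(-3*k + 2)) = (49 + 422)*(-159*(-3*(-5) + 2)) = 471*(-159*(15 + 2)) = 471*(-159*17) = 471*(-2703) = -1273113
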